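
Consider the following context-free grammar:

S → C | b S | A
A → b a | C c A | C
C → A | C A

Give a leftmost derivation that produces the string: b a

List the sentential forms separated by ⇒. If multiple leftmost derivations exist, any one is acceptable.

S ⇒ A ⇒ C ⇒ A ⇒ b a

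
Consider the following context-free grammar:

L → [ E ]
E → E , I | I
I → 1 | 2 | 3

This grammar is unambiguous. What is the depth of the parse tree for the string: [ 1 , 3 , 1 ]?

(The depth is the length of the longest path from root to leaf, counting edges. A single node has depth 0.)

5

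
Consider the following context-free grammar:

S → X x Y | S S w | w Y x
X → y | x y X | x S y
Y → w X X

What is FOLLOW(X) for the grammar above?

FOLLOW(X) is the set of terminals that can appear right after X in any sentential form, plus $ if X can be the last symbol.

We compute FOLLOW(X) using the standard algorithm.
FOLLOW(S) starts with {$}.
FIRST(S) = {w, x, y}
FIRST(X) = {x, y}
FIRST(Y) = {w}
FOLLOW(S) = {$, w, x, y}
FOLLOW(X) = {$, w, x, y}
FOLLOW(Y) = {$, w, x, y}
Therefore, FOLLOW(X) = {$, w, x, y}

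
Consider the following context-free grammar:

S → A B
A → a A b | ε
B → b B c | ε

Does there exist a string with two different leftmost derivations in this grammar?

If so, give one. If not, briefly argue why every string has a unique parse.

No - every string in the language has a unique leftmost derivation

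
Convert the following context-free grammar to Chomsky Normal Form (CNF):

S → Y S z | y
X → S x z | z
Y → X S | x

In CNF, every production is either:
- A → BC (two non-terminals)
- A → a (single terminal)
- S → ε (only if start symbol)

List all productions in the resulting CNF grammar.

TZ → z; S → y; TX → x; X → z; Y → x; S → Y X0; X0 → S TZ; X → S X1; X1 → TX TZ; Y → X S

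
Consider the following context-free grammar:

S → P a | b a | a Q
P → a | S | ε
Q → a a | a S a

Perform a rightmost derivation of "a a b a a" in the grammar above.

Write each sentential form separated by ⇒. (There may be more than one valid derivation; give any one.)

S ⇒ a Q ⇒ a a S a ⇒ a a b a a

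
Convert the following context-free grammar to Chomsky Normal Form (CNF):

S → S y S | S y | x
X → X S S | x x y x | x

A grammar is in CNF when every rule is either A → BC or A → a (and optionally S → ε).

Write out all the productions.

TY → y; S → x; TX → x; X → x; S → S X0; X0 → TY S; S → S TY; X → X X1; X1 → S S; X → TX X2; X2 → TX X3; X3 → TY TX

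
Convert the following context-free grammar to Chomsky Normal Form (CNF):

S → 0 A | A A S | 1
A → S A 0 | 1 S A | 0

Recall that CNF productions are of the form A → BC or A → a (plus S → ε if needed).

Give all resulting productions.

T0 → 0; S → 1; T1 → 1; A → 0; S → T0 A; S → A X0; X0 → A S; A → S X1; X1 → A T0; A → T1 X2; X2 → S A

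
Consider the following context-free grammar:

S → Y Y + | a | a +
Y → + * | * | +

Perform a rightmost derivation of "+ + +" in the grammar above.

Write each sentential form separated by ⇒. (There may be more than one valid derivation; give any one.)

S ⇒ Y Y + ⇒ Y + + ⇒ + + +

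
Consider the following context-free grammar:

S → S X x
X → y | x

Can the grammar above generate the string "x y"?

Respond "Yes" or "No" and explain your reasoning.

No - no valid derivation exists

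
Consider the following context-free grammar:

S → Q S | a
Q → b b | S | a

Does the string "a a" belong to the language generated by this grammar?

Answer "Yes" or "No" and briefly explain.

Yes - a valid derivation exists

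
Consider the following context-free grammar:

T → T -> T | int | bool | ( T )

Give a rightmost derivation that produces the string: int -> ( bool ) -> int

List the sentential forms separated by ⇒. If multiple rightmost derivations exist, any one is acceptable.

T ⇒ T -> T ⇒ T -> T -> T ⇒ T -> T -> int ⇒ T -> ( T ) -> int ⇒ T -> ( bool ) -> int ⇒ int -> ( bool ) -> int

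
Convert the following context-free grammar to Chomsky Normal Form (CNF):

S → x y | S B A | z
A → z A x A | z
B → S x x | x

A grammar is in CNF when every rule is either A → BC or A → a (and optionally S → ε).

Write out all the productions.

TX → x; TY → y; S → z; TZ → z; A → z; B → x; S → TX TY; S → S X0; X0 → B A; A → TZ X1; X1 → A X2; X2 → TX A; B → S X3; X3 → TX TX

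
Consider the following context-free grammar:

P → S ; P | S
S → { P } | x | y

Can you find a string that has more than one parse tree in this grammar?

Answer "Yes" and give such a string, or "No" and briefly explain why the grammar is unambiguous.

No - the grammar is unambiguous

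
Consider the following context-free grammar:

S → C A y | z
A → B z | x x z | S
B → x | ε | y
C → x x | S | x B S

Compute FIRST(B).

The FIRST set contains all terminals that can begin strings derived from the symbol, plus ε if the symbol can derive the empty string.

We compute FIRST(B) using the standard algorithm.
FIRST(A) = {x, y, z}
FIRST(B) = {x, y, ε}
FIRST(C) = {x, z}
FIRST(S) = {x, z}
Therefore, FIRST(B) = {x, y, ε}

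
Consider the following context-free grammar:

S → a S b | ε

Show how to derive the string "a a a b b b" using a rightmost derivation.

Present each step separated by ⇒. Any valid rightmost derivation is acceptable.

S ⇒ a S b ⇒ a a S b b ⇒ a a a S b b b ⇒ a a a b b b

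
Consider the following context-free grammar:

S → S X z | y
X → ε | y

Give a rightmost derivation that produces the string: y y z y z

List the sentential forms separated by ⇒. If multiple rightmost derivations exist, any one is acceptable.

S ⇒ S X z ⇒ S y z ⇒ S X z y z ⇒ S y z y z ⇒ y y z y z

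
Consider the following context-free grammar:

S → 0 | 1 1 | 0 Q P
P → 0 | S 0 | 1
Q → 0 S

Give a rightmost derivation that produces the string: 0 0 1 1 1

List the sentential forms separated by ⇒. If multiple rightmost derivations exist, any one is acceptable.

S ⇒ 0 Q P ⇒ 0 Q 1 ⇒ 0 0 S 1 ⇒ 0 0 1 1 1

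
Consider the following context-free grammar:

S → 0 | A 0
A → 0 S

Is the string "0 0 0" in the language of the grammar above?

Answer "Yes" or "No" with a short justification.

Yes - a valid derivation exists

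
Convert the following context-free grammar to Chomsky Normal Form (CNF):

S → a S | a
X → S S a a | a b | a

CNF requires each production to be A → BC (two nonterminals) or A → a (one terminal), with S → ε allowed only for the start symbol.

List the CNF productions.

TA → a; S → a; TB → b; X → a; S → TA S; X → S X0; X0 → S X1; X1 → TA TA; X → TA TB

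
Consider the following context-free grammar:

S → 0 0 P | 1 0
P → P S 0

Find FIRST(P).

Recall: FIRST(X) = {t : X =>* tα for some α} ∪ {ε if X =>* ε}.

We compute FIRST(P) using the standard algorithm.
FIRST(P) = {}
FIRST(S) = {0, 1}
Therefore, FIRST(P) = {}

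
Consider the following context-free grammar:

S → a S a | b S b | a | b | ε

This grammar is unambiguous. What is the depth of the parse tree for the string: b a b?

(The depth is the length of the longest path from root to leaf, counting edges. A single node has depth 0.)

2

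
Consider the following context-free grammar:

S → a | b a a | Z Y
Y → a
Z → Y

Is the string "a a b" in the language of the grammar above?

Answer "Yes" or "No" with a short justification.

No - no valid derivation exists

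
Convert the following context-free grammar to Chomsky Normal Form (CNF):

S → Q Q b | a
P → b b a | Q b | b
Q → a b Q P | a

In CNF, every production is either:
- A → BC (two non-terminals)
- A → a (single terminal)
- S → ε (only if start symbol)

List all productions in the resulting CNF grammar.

TB → b; S → a; TA → a; P → b; Q → a; S → Q X0; X0 → Q TB; P → TB X1; X1 → TB TA; P → Q TB; Q → TA X2; X2 → TB X3; X3 → Q P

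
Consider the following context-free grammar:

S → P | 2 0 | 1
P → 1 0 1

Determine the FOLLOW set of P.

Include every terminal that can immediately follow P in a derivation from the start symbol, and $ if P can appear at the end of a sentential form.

We compute FOLLOW(P) using the standard algorithm.
FOLLOW(S) starts with {$}.
FIRST(P) = {1}
FIRST(S) = {1, 2}
FOLLOW(P) = {$}
FOLLOW(S) = {$}
Therefore, FOLLOW(P) = {$}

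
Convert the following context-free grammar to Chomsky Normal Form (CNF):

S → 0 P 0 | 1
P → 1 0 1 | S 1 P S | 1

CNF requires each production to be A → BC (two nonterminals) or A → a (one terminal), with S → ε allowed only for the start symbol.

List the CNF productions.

T0 → 0; S → 1; T1 → 1; P → 1; S → T0 X0; X0 → P T0; P → T1 X1; X1 → T0 T1; P → S X2; X2 → T1 X3; X3 → P S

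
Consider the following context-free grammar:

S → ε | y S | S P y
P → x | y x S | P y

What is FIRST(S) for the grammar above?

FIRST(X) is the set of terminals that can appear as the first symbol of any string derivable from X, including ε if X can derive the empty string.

We compute FIRST(S) using the standard algorithm.
FIRST(P) = {x, y}
FIRST(S) = {x, y, ε}
Therefore, FIRST(S) = {x, y, ε}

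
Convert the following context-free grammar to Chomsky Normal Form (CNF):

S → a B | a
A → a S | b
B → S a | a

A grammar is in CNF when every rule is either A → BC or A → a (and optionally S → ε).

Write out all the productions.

TA → a; S → a; A → b; B → a; S → TA B; A → TA S; B → S TA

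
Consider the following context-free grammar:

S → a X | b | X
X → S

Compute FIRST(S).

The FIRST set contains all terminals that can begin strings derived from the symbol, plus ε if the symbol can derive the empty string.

We compute FIRST(S) using the standard algorithm.
FIRST(S) = {a, b}
FIRST(X) = {a, b}
Therefore, FIRST(S) = {a, b}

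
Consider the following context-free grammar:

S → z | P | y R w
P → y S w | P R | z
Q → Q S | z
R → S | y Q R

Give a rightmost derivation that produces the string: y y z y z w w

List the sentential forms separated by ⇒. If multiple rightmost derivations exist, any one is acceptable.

S ⇒ y R w ⇒ y y Q R w ⇒ y y Q S w ⇒ y y Q P w ⇒ y y Q y S w w ⇒ y y Q y z w w ⇒ y y z y z w w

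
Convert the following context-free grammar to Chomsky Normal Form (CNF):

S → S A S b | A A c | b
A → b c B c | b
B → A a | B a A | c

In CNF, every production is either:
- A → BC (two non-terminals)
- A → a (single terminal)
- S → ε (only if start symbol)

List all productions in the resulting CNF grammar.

TB → b; TC → c; S → b; A → b; TA → a; B → c; S → S X0; X0 → A X1; X1 → S TB; S → A X2; X2 → A TC; A → TB X3; X3 → TC X4; X4 → B TC; B → A TA; B → B X5; X5 → TA A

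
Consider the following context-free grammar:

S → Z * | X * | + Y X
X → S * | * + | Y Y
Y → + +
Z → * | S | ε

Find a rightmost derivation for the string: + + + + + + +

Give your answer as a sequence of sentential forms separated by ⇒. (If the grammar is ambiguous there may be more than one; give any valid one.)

S ⇒ + Y X ⇒ + Y Y Y ⇒ + Y Y + + ⇒ + Y + + + + ⇒ + + + + + + +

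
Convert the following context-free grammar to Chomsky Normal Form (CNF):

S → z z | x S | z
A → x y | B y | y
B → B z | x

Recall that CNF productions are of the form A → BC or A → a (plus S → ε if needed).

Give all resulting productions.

TZ → z; TX → x; S → z; TY → y; A → y; B → x; S → TZ TZ; S → TX S; A → TX TY; A → B TY; B → B TZ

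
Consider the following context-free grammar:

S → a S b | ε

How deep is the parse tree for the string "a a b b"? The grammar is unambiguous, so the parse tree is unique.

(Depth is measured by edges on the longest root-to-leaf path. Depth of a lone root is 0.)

3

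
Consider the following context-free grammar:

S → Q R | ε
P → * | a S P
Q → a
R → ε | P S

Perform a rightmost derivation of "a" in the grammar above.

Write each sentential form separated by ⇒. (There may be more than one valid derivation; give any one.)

S ⇒ Q R ⇒ Q ⇒ a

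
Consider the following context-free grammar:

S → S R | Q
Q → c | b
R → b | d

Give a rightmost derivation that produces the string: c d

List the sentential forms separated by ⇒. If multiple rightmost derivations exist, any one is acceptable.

S ⇒ S R ⇒ S d ⇒ Q d ⇒ c d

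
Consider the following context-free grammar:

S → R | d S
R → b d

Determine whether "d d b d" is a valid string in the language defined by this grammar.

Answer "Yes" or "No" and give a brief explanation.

Yes - a valid derivation exists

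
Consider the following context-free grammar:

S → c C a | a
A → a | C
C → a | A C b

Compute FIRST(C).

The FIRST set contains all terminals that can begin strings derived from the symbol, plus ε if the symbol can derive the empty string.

We compute FIRST(C) using the standard algorithm.
FIRST(A) = {a}
FIRST(C) = {a}
FIRST(S) = {a, c}
Therefore, FIRST(C) = {a}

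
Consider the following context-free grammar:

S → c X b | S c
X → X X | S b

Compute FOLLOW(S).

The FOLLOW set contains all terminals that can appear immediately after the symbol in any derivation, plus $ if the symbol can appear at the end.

We compute FOLLOW(S) using the standard algorithm.
FOLLOW(S) starts with {$}.
FIRST(S) = {c}
FIRST(X) = {c}
FOLLOW(S) = {$, b, c}
FOLLOW(X) = {b, c}
Therefore, FOLLOW(S) = {$, b, c}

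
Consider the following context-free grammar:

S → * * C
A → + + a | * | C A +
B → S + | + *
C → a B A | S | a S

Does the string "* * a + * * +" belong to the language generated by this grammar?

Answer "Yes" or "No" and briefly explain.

No - no valid derivation exists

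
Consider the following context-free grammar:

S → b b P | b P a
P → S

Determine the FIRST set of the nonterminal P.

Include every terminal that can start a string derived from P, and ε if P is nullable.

We compute FIRST(P) using the standard algorithm.
FIRST(P) = {b}
FIRST(S) = {b}
Therefore, FIRST(P) = {b}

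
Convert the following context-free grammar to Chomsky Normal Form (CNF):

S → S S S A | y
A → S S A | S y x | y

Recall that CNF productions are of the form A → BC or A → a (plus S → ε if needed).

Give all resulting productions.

S → y; TY → y; TX → x; A → y; S → S X0; X0 → S X1; X1 → S A; A → S X2; X2 → S A; A → S X3; X3 → TY TX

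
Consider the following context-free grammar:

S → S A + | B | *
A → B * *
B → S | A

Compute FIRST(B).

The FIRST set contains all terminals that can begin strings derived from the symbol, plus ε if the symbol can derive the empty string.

We compute FIRST(B) using the standard algorithm.
FIRST(A) = {*}
FIRST(B) = {*}
FIRST(S) = {*}
Therefore, FIRST(B) = {*}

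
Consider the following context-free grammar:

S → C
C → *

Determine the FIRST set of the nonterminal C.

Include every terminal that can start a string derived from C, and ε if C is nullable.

We compute FIRST(C) using the standard algorithm.
FIRST(C) = {*}
FIRST(S) = {*}
Therefore, FIRST(C) = {*}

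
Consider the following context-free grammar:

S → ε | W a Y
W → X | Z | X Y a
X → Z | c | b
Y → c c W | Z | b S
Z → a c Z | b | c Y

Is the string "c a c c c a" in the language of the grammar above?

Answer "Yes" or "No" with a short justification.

No - no valid derivation exists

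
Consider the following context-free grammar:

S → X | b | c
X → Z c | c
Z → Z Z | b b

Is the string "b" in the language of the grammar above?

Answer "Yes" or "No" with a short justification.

Yes - a valid derivation exists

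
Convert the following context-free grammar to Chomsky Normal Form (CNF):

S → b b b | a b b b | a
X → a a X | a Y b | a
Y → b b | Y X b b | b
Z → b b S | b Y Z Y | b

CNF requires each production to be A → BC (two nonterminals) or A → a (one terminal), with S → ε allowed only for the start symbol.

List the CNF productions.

TB → b; TA → a; S → a; X → a; Y → b; Z → b; S → TB X0; X0 → TB TB; S → TA X1; X1 → TB X2; X2 → TB TB; X → TA X3; X3 → TA X; X → TA X4; X4 → Y TB; Y → TB TB; Y → Y X5; X5 → X X6; X6 → TB TB; Z → TB X7; X7 → TB S; Z → TB X8; X8 → Y X9; X9 → Z Y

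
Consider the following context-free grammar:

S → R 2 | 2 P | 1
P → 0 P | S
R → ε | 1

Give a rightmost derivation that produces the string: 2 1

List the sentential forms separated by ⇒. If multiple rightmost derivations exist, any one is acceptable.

S ⇒ 2 P ⇒ 2 S ⇒ 2 1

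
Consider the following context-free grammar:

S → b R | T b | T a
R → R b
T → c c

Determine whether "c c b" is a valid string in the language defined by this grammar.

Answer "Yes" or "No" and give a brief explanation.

Yes - a valid derivation exists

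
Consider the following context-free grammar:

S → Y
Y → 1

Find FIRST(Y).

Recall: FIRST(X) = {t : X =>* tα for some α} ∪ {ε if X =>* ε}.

We compute FIRST(Y) using the standard algorithm.
FIRST(S) = {1}
FIRST(Y) = {1}
Therefore, FIRST(Y) = {1}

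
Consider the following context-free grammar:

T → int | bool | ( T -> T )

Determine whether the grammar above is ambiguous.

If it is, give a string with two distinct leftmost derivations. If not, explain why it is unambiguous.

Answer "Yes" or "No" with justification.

No - the grammar is unambiguous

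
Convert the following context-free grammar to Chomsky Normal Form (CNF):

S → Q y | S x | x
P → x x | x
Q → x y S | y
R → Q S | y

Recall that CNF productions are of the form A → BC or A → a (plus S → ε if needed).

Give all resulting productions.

TY → y; TX → x; S → x; P → x; Q → y; R → y; S → Q TY; S → S TX; P → TX TX; Q → TX X0; X0 → TY S; R → Q S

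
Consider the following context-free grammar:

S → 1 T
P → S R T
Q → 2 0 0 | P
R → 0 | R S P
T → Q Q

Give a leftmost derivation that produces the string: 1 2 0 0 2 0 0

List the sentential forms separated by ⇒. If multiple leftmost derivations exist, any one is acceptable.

S ⇒ 1 T ⇒ 1 Q Q ⇒ 1 2 0 0 Q ⇒ 1 2 0 0 2 0 0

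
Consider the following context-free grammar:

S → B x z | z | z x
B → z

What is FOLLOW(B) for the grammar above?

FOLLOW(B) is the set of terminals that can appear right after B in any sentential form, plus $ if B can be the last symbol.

We compute FOLLOW(B) using the standard algorithm.
FOLLOW(S) starts with {$}.
FIRST(B) = {z}
FIRST(S) = {z}
FOLLOW(B) = {x}
FOLLOW(S) = {$}
Therefore, FOLLOW(B) = {x}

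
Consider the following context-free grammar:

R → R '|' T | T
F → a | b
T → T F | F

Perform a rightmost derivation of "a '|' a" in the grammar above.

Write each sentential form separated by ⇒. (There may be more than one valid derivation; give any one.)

R ⇒ R '|' T ⇒ R '|' F ⇒ R '|' a ⇒ T '|' a ⇒ F '|' a ⇒ a '|' a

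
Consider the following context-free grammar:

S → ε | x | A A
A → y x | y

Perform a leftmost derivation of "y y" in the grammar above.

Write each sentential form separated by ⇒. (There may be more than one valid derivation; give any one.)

S ⇒ A A ⇒ y A ⇒ y y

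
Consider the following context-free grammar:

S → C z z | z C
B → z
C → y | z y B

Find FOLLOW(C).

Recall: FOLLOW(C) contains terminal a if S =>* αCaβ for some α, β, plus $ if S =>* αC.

We compute FOLLOW(C) using the standard algorithm.
FOLLOW(S) starts with {$}.
FIRST(B) = {z}
FIRST(C) = {y, z}
FIRST(S) = {y, z}
FOLLOW(B) = {$, z}
FOLLOW(C) = {$, z}
FOLLOW(S) = {$}
Therefore, FOLLOW(C) = {$, z}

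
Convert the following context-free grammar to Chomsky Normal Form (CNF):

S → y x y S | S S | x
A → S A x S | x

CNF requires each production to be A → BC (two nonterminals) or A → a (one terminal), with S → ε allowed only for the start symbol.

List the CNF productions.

TY → y; TX → x; S → x; A → x; S → TY X0; X0 → TX X1; X1 → TY S; S → S S; A → S X2; X2 → A X3; X3 → TX S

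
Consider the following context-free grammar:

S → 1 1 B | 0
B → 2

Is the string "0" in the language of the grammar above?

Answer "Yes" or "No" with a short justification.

Yes - a valid derivation exists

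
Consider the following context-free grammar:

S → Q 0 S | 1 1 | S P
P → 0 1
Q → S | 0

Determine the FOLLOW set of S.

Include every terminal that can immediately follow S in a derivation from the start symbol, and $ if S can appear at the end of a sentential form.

We compute FOLLOW(S) using the standard algorithm.
FOLLOW(S) starts with {$}.
FIRST(P) = {0}
FIRST(Q) = {0, 1}
FIRST(S) = {0, 1}
FOLLOW(P) = {$, 0}
FOLLOW(Q) = {0}
FOLLOW(S) = {$, 0}
Therefore, FOLLOW(S) = {$, 0}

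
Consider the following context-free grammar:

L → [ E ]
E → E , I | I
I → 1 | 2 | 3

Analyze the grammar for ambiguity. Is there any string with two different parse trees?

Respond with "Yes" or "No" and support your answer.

No - the grammar is unambiguous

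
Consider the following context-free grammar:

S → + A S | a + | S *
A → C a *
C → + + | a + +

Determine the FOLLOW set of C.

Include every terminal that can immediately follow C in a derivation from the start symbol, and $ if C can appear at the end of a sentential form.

We compute FOLLOW(C) using the standard algorithm.
FOLLOW(S) starts with {$}.
FIRST(A) = {+, a}
FIRST(C) = {+, a}
FIRST(S) = {+, a}
FOLLOW(A) = {+, a}
FOLLOW(C) = {a}
FOLLOW(S) = {$, *}
Therefore, FOLLOW(C) = {a}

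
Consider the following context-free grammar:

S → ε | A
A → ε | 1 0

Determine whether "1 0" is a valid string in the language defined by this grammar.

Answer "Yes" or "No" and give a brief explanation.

Yes - a valid derivation exists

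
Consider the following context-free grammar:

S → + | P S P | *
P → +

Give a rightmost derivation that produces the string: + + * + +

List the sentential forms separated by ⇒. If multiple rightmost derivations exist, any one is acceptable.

S ⇒ P S P ⇒ P S + ⇒ P P S P + ⇒ P P S + + ⇒ P P * + + ⇒ P + * + + ⇒ + + * + +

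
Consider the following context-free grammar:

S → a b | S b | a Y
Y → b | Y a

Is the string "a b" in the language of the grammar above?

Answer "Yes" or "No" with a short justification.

Yes - a valid derivation exists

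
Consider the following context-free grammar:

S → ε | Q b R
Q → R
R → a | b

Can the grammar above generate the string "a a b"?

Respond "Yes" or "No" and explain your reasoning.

No - no valid derivation exists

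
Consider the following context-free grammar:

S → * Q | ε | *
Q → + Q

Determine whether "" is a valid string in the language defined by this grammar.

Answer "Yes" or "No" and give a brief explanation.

Yes - a valid derivation exists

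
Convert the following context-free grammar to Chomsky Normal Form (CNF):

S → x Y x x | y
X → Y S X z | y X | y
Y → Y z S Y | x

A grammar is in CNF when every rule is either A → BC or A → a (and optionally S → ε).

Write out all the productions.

TX → x; S → y; TZ → z; TY → y; X → y; Y → x; S → TX X0; X0 → Y X1; X1 → TX TX; X → Y X2; X2 → S X3; X3 → X TZ; X → TY X; Y → Y X4; X4 → TZ X5; X5 → S Y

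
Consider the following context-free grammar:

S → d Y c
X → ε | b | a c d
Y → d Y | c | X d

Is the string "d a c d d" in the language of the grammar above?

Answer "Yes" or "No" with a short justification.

No - no valid derivation exists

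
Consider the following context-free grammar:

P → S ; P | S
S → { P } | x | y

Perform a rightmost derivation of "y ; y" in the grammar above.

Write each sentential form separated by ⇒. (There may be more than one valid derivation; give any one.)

P ⇒ S ; P ⇒ S ; S ⇒ S ; y ⇒ y ; y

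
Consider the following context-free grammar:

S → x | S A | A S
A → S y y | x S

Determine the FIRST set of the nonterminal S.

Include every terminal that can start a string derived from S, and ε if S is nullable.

We compute FIRST(S) using the standard algorithm.
FIRST(A) = {x}
FIRST(S) = {x}
Therefore, FIRST(S) = {x}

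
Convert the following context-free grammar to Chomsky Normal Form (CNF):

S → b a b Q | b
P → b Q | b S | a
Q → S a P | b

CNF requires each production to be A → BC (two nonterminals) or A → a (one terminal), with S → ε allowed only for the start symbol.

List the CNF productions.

TB → b; TA → a; S → b; P → a; Q → b; S → TB X0; X0 → TA X1; X1 → TB Q; P → TB Q; P → TB S; Q → S X2; X2 → TA P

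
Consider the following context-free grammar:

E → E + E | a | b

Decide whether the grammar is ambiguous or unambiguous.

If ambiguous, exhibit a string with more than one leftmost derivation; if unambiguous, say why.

Ambiguous - the string 'a + b + b + a + b + b' has two distinct leftmost derivations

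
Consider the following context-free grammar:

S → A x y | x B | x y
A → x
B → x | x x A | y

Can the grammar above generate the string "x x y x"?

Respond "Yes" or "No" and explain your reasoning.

No - no valid derivation exists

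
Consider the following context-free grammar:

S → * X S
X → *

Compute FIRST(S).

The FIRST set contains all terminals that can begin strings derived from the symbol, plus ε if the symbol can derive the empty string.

We compute FIRST(S) using the standard algorithm.
FIRST(S) = {*}
FIRST(X) = {*}
Therefore, FIRST(S) = {*}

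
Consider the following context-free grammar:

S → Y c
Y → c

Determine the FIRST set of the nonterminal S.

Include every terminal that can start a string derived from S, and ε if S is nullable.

We compute FIRST(S) using the standard algorithm.
FIRST(S) = {c}
FIRST(Y) = {c}
Therefore, FIRST(S) = {c}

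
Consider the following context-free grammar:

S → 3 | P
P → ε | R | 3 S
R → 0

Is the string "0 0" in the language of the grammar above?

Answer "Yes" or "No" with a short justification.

No - no valid derivation exists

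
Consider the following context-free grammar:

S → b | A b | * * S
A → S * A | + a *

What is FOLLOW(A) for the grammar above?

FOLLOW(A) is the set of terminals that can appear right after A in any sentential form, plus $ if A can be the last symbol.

We compute FOLLOW(A) using the standard algorithm.
FOLLOW(S) starts with {$}.
FIRST(A) = {*, +, b}
FIRST(S) = {*, +, b}
FOLLOW(A) = {b}
FOLLOW(S) = {$, *}
Therefore, FOLLOW(A) = {b}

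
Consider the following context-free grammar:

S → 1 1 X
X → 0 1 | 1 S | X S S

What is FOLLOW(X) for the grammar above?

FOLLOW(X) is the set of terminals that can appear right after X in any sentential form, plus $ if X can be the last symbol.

We compute FOLLOW(X) using the standard algorithm.
FOLLOW(S) starts with {$}.
FIRST(S) = {1}
FIRST(X) = {0, 1}
FOLLOW(S) = {$, 1}
FOLLOW(X) = {$, 1}
Therefore, FOLLOW(X) = {$, 1}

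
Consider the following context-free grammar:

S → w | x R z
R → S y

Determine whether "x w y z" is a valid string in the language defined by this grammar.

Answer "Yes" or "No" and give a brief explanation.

Yes - a valid derivation exists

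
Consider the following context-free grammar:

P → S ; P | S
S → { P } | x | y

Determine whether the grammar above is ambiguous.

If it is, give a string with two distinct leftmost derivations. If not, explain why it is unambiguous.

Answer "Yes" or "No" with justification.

No - the grammar is unambiguous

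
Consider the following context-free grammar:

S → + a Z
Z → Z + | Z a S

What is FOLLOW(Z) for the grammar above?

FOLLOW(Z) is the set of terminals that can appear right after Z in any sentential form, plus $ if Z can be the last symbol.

We compute FOLLOW(Z) using the standard algorithm.
FOLLOW(S) starts with {$}.
FIRST(S) = {+}
FIRST(Z) = {}
FOLLOW(S) = {$, +, a}
FOLLOW(Z) = {$, +, a}
Therefore, FOLLOW(Z) = {$, +, a}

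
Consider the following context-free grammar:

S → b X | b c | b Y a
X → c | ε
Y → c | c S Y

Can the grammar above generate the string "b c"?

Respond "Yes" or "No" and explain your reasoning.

Yes - a valid derivation exists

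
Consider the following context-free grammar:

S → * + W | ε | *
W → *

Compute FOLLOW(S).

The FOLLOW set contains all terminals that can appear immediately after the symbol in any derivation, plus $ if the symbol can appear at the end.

We compute FOLLOW(S) using the standard algorithm.
FOLLOW(S) starts with {$}.
FIRST(S) = {*, ε}
FIRST(W) = {*}
FOLLOW(S) = {$}
FOLLOW(W) = {$}
Therefore, FOLLOW(S) = {$}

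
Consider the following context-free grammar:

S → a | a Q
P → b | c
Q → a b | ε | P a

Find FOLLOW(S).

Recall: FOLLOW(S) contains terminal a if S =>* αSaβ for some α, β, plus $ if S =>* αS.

We compute FOLLOW(S) using the standard algorithm.
FOLLOW(S) starts with {$}.
FIRST(P) = {b, c}
FIRST(Q) = {a, b, c, ε}
FIRST(S) = {a}
FOLLOW(P) = {a}
FOLLOW(Q) = {$}
FOLLOW(S) = {$}
Therefore, FOLLOW(S) = {$}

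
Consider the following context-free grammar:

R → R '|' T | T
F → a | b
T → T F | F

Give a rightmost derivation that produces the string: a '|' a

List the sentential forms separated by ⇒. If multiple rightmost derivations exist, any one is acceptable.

R ⇒ R '|' T ⇒ R '|' F ⇒ R '|' a ⇒ T '|' a ⇒ F '|' a ⇒ a '|' a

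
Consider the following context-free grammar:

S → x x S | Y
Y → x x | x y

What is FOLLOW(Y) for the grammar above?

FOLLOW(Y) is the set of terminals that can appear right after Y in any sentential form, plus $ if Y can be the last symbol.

We compute FOLLOW(Y) using the standard algorithm.
FOLLOW(S) starts with {$}.
FIRST(S) = {x}
FIRST(Y) = {x}
FOLLOW(S) = {$}
FOLLOW(Y) = {$}
Therefore, FOLLOW(Y) = {$}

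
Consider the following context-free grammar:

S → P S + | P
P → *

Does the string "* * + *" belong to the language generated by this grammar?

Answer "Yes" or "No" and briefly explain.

No - no valid derivation exists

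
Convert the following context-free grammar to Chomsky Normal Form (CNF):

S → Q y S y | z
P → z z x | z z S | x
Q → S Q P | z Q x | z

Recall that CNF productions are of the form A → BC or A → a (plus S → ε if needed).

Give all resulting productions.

TY → y; S → z; TZ → z; TX → x; P → x; Q → z; S → Q X0; X0 → TY X1; X1 → S TY; P → TZ X2; X2 → TZ TX; P → TZ X3; X3 → TZ S; Q → S X4; X4 → Q P; Q → TZ X5; X5 → Q TX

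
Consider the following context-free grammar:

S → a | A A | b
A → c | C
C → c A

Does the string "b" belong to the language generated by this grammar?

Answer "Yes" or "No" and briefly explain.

Yes - a valid derivation exists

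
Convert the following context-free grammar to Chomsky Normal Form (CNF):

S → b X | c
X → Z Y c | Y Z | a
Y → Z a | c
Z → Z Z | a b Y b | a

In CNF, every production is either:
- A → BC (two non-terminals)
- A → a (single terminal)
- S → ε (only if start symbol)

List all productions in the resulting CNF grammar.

TB → b; S → c; TC → c; X → a; TA → a; Y → c; Z → a; S → TB X; X → Z X0; X0 → Y TC; X → Y Z; Y → Z TA; Z → Z Z; Z → TA X1; X1 → TB X2; X2 → Y TB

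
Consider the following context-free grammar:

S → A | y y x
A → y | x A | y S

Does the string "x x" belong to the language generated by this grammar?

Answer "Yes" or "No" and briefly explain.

No - no valid derivation exists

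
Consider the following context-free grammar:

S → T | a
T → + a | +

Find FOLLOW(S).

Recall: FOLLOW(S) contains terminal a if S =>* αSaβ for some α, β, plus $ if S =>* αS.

We compute FOLLOW(S) using the standard algorithm.
FOLLOW(S) starts with {$}.
FIRST(S) = {+, a}
FIRST(T) = {+}
FOLLOW(S) = {$}
FOLLOW(T) = {$}
Therefore, FOLLOW(S) = {$}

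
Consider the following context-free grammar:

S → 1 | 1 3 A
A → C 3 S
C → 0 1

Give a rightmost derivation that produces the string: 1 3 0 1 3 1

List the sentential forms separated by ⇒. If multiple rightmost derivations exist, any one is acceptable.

S ⇒ 1 3 A ⇒ 1 3 C 3 S ⇒ 1 3 C 3 1 ⇒ 1 3 0 1 3 1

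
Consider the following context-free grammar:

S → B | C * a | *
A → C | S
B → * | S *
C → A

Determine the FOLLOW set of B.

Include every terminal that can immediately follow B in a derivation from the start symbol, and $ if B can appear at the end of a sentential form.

We compute FOLLOW(B) using the standard algorithm.
FOLLOW(S) starts with {$}.
FIRST(A) = {*}
FIRST(B) = {*}
FIRST(C) = {*}
FIRST(S) = {*}
FOLLOW(A) = {*}
FOLLOW(B) = {$, *}
FOLLOW(C) = {*}
FOLLOW(S) = {$, *}
Therefore, FOLLOW(B) = {$, *}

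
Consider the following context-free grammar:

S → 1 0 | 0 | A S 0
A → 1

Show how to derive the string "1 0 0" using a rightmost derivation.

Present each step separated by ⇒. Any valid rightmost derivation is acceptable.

S ⇒ A S 0 ⇒ A 0 0 ⇒ 1 0 0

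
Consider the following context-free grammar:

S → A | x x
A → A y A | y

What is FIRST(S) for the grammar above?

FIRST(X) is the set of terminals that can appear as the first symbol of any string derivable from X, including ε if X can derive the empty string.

We compute FIRST(S) using the standard algorithm.
FIRST(A) = {y}
FIRST(S) = {x, y}
Therefore, FIRST(S) = {x, y}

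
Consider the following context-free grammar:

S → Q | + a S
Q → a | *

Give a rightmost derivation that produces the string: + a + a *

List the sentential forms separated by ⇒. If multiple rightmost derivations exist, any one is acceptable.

S ⇒ + a S ⇒ + a + a S ⇒ + a + a Q ⇒ + a + a *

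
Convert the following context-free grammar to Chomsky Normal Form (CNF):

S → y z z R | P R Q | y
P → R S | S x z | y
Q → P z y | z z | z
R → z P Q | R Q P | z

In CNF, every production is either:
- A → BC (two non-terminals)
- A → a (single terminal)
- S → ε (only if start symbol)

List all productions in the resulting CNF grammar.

TY → y; TZ → z; S → y; TX → x; P → y; Q → z; R → z; S → TY X0; X0 → TZ X1; X1 → TZ R; S → P X2; X2 → R Q; P → R S; P → S X3; X3 → TX TZ; Q → P X4; X4 → TZ TY; Q → TZ TZ; R → TZ X5; X5 → P Q; R → R X6; X6 → Q P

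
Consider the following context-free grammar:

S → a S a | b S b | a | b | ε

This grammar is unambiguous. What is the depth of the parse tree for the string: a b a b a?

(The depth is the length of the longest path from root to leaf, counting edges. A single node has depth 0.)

3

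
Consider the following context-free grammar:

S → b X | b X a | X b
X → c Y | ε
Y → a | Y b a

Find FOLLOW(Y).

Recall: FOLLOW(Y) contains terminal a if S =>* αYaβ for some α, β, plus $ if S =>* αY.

We compute FOLLOW(Y) using the standard algorithm.
FOLLOW(S) starts with {$}.
FIRST(S) = {b, c}
FIRST(X) = {c, ε}
FIRST(Y) = {a}
FOLLOW(S) = {$}
FOLLOW(X) = {$, a, b}
FOLLOW(Y) = {$, a, b}
Therefore, FOLLOW(Y) = {$, a, b}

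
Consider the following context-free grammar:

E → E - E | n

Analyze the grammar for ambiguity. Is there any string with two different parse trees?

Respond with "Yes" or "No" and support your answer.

Yes - the string 'n - n - n - n - n' has two distinct parse trees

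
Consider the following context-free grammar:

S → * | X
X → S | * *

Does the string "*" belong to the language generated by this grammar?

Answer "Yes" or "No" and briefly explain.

Yes - a valid derivation exists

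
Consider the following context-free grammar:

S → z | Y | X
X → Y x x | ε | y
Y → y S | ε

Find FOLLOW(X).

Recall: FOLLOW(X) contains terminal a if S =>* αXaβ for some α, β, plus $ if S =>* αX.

We compute FOLLOW(X) using the standard algorithm.
FOLLOW(S) starts with {$}.
FIRST(S) = {x, y, z, ε}
FIRST(X) = {x, y, ε}
FIRST(Y) = {y, ε}
FOLLOW(S) = {$, x}
FOLLOW(X) = {$, x}
FOLLOW(Y) = {$, x}
Therefore, FOLLOW(X) = {$, x}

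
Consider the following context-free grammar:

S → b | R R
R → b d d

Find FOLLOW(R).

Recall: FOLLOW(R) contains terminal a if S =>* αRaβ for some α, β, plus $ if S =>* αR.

We compute FOLLOW(R) using the standard algorithm.
FOLLOW(S) starts with {$}.
FIRST(R) = {b}
FIRST(S) = {b}
FOLLOW(R) = {$, b}
FOLLOW(S) = {$}
Therefore, FOLLOW(R) = {$, b}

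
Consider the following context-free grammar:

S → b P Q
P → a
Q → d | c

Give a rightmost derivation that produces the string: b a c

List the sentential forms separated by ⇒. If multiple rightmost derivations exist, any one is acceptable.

S ⇒ b P Q ⇒ b P c ⇒ b a c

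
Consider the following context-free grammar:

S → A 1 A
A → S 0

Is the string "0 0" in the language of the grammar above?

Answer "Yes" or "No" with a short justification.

No - no valid derivation exists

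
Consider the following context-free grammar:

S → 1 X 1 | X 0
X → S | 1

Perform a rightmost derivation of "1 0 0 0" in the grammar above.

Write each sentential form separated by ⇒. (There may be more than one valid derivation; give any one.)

S ⇒ X 0 ⇒ S 0 ⇒ X 0 0 ⇒ S 0 0 ⇒ X 0 0 0 ⇒ 1 0 0 0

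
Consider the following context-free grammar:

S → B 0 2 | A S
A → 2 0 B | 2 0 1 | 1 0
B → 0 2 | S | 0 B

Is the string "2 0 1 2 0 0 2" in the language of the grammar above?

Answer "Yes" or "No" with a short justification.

No - no valid derivation exists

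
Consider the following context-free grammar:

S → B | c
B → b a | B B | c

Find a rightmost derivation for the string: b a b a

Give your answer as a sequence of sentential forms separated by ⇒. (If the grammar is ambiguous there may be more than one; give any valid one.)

S ⇒ B ⇒ B B ⇒ B b a ⇒ b a b a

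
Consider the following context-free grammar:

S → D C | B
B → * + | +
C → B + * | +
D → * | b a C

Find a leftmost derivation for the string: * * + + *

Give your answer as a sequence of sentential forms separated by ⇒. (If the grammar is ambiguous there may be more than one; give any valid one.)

S ⇒ D C ⇒ * C ⇒ * B + * ⇒ * * + + *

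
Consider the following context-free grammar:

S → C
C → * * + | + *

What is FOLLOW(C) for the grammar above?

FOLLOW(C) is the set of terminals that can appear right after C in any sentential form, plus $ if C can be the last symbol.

We compute FOLLOW(C) using the standard algorithm.
FOLLOW(S) starts with {$}.
FIRST(C) = {*, +}
FIRST(S) = {*, +}
FOLLOW(C) = {$}
FOLLOW(S) = {$}
Therefore, FOLLOW(C) = {$}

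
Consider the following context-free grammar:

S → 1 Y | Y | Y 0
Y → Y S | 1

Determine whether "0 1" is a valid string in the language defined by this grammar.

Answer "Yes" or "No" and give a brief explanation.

No - no valid derivation exists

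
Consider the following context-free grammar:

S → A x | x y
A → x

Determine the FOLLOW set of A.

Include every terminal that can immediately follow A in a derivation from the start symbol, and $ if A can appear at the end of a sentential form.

We compute FOLLOW(A) using the standard algorithm.
FOLLOW(S) starts with {$}.
FIRST(A) = {x}
FIRST(S) = {x}
FOLLOW(A) = {x}
FOLLOW(S) = {$}
Therefore, FOLLOW(A) = {x}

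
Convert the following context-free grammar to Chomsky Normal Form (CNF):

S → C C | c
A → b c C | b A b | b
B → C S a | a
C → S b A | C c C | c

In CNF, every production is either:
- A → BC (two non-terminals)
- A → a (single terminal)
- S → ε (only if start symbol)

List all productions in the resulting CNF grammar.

S → c; TB → b; TC → c; A → b; TA → a; B → a; C → c; S → C C; A → TB X0; X0 → TC C; A → TB X1; X1 → A TB; B → C X2; X2 → S TA; C → S X3; X3 → TB A; C → C X4; X4 → TC C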